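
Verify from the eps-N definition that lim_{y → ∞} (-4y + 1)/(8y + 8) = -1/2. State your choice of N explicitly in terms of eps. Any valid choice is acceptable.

Let eps > 0 be given. We seek N > 0 such that y > N implies |(-4y + 1)/(8y + 8) + 1/2| < eps.
(-4y + 1)/(8y + 8) + 1/2 = (8(-4y + 1) − (-4)(8y + 8)) / (8(8y + 8)) = 40/(8(8y + 8)).
For y > 0 we have 8y + 8 > 8y, so |(-4y + 1)/(8y + 8) + 1/2| = 40/(8(8y + 8)) < 40/(8·8y) = (5/8)/y.
Thus |(-4y + 1)/(8y + 8) + 1/2| < eps whenever y > (5/8)/eps.
Take N = (5/8)/eps. If y > N then |(-4y + 1)/(8y + 8) + 1/2| < (5/8)/y < eps.

N = (5/8)/eps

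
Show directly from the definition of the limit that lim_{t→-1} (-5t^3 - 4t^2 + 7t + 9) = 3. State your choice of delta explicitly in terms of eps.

Let eps > 0 be given. We want delta > 0 such that 0 < |t + 1| < delta implies |(-5t^3 - 4t^2 + 7t + 9) − 3| < eps.
(-5t^3 - 4t^2 + 7t + 9) − 3 = -5t^3 - 4t^2 + 7t + 6 = (t + 1)(-5t^2 + t + 6).
So |(-5t^3 - 4t^2 + 7t + 9) − 3| = |t + 1|·|-5t^2 + t + 6|.
Assume first that |t + 1| < 1, so |t| < 2. Then |-5t^2 + t + 6| ≤ 5·2^2 + 2 + 6 = 28.
Hence |(-5t^3 - 4t^2 + 7t + 9) − 3| ≤ 28|t + 1| < eps provided |t + 1| < eps/28.
Take delta = min(1, eps/28). Then 0 < |t + 1| < delta gives both |t + 1| < 1 and |t + 1| < eps/28, so |(-5t^3 - 4t^2 + 7t + 9) − 3| < eps.

delta = min(1, eps/28)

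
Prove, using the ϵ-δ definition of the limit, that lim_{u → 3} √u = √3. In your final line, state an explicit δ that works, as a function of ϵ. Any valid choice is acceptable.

Fix ϵ > 0. We want δ > 0 such that 0 < |u − 3| < δ implies |√u − √3| < ϵ.
Multiplying by the conjugate, |√u − √3| = |u − 3|/(√u + √3).
Restrict δ ≤ 3 so that |u − 3| < 3 forces u > 0, and then √u + √3 > √3.
Hence |√u − √3| < |u − 3|/√3, which is < ϵ once |u − 3| < √3·ϵ.
Take δ = min(3, √3·ϵ). If 0 < |u − 3| < δ then u > 0 and |√u − √3| < |u − 3|/√3 < ϵ.

δ = min(3, √3·ϵ)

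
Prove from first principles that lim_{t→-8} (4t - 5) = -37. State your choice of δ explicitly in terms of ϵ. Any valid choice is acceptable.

δ = ϵ/4

Let ϵ > 0 be given. We need δ > 0 so that 0 < |t + 8| < δ implies |(4t - 5) + 37| < ϵ.
Since (4t - 5) + 37 = 4(t + 8), we have |(4t - 5) + 37| = 4|t + 8|.
So 4|t + 8| < ϵ exactly when |t + 8| < ϵ/4.
Take δ = ϵ/4. If 0 < |t + 8| < δ then |(4t - 5) + 37| = 4|t + 8| < 4·(ϵ/4) = ϵ.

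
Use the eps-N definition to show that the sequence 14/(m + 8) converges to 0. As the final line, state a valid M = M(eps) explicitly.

Let eps > 0. For m ≥ 1, |14/(m + 8) − 0| = 14/(m + 8) ≤ 14/m.
We need 14/m < eps, i.e. m > 14/eps.
Take M = 14/eps. If m > M then |14/(m + 8)| ≤ 14/m < eps.

M = 14/eps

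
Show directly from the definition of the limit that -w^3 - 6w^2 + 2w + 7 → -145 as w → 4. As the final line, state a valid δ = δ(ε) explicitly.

δ = min(2, ε/134)

Fix ε > 0. We want δ > 0 such that 0 < |w − 4| < δ implies |(-w^3 - 6w^2 + 2w + 7) + 145| < ε.
(-w^3 - 6w^2 + 2w + 7) + 145 = -w^3 - 6w^2 + 2w + 152 = (w − 4)(-w^2 - 10w - 38).
So |(-w^3 - 6w^2 + 2w + 7) + 145| = |w − 4|·|-w^2 - 10w - 38|.
Assume first that |w − 4| < 2, so |w| < 6. Then |-w^2 - 10w - 38| ≤ 6^2 + 10·6 + 38 = 134.
Hence |(-w^3 - 6w^2 + 2w + 7) + 145| ≤ 134|w − 4| < ε provided |w − 4| < ε/134.
Take δ = min(2, ε/134). Then 0 < |w − 4| < δ gives both |w − 4| < 2 and |w − 4| < ε/134, so |(-w^3 - 6w^2 + 2w + 7) + 145| < ε.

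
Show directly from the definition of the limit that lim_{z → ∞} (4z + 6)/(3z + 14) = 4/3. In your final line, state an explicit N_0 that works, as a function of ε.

Suppose ε > 0. We seek N_0 > 0 such that z > N_0 implies |(4z + 6)/(3z + 14) − (4/3)| < ε.
(4z + 6)/(3z + 14) − (4/3) = (3(4z + 6) − 4(3z + 14)) / (3(3z + 14)) = -38/(3(3z + 14)).
For z > 0 we have 3z + 14 > 3z, so |(4z + 6)/(3z + 14) − (4/3)| = 38/(3(3z + 14)) < 38/(3·3z) = (38/9)/z.
Thus |(4z + 6)/(3z + 14) − (4/3)| < ε whenever z > (38/9)/ε.
Take N_0 = (38/9)/ε. If z > N_0 then |(4z + 6)/(3z + 14) − (4/3)| < (38/9)/z < ε.

N_0 = (38/9)/ε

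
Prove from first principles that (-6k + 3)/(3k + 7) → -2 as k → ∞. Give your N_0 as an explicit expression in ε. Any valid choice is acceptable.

N_0 = (17/3)/ε

Let ε > 0. For k ≥ 1, |(-6k + 3)/(3k + 7) + 2| = |51|/(3(3k + 7)) = 51/(3(3k + 7)).
Since 3k + 7 ≥ 3k for k ≥ 1, this is ≤ 51/(3·3k) = (17/3)/k.
So |(-6k + 3)/(3k + 7) + 2| < ε whenever k > (17/3)/ε.
Take N_0 = (17/3)/ε. If k > N_0 then |(-6k + 3)/(3k + 7) + 2| ≤ (17/3)/k < ε.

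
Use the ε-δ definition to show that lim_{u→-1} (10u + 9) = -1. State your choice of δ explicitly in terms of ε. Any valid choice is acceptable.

Fix ε > 0. We need δ > 0 so that 0 < |u + 1| < δ implies |(10u + 9) + 1| < ε.
Since (10u + 9) + 1 = 10(u + 1), we have |(10u + 9) + 1| = 10|u + 1|.
So 10|u + 1| < ε exactly when |u + 1| < ε/10.
Take δ = ε/10. If 0 < |u + 1| < δ then |(10u + 9) + 1| = 10|u + 1| < 10·(ε/10) = ε.

δ = ε/10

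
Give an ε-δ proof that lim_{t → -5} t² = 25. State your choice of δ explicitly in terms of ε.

δ = min(2, ε/12)

Suppose ε > 0. We seek δ > 0 with 0 < |t + 5| < δ ⇒ |t² − 25| < ε.
Factor: t² − 25 = (t + 5)(t - 5), so |t² − 25| = |t + 5|·|t - 5|.
Impose δ ≤ 2 so that |t| < 7; then |t - 5| ≤ 12.
Hence |t² − 25| ≤ 12|t + 5|, which is < ε once |t + 5| < ε/12.
Take δ = min(2, ε/12). If 0 < |t + 5| < δ then both bounds hold and |t² − 25| ≤ 12|t + 5| < 12·(ε/12) = ε.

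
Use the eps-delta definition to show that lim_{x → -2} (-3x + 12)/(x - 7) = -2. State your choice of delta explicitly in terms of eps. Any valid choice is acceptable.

Let eps > 0 be given. We want delta > 0 with 0 < |x + 2| < delta ⇒ |(-3x + 12)/(x - 7) + 2| < eps.
Combining over a common denominator, (-3x + 12)/(x - 7) + 2 = [(-3x + 12)·(-9) − 18·(x - 7)] / [(-9)·(x - 7)] = 9(x + 2) / ((-9)(x - 7)).
So |(-3x + 12)/(x - 7) + 2| = 9|x + 2| / (9·|x − 7|).
Restrict delta ≤ 9/2. Then |x + 2| < 9/2 gives |x − 7| = |(x + 2) + (-9)| ≥ 9 − 9/2 = 9/2.
Hence |(-3x + 12)/(x - 7) + 2| < 9|x + 2|/(9·(9/2)) = (2/9)|x + 2|, which is < eps once |x + 2| < (9/2)eps.
Take delta = min(9/2, (9/2)eps). Then 0 < |x + 2| < delta forces both bounds, so |(-3x + 12)/(x - 7) + 2| < eps.

delta = min(9/2, (9/2)eps)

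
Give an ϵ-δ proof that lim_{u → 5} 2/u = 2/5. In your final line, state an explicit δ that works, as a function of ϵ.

δ = min(5/2, (25/4)ϵ)

Let ϵ > 0. We seek δ > 0 such that 0 < |u − 5| < δ implies |2/u − (2/5)| < ϵ.
|2/u − (2/5)| = 2·|5 − u|/(5·|u|) = 2|u − 5|/(5|u|).
Restrict δ ≤ 5/2. Then |u − 5| < 5/2 gives |u| > 5/2, so 5|u| > 25/2.
Then |2/u − (2/5)| < 2|u − 5|/(25/2), which is < ϵ when |u − 5| < (25/4)ϵ.
Take δ = min(5/2, (25/4)ϵ). Then 0 < |u − 5| < δ gives both |u − 5| < 5/2 and |u − 5| < (25/4)ϵ, so |2/u − (2/5)| < ϵ.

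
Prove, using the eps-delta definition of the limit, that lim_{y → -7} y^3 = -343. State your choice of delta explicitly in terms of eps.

delta = min(1, eps/169)

Let eps > 0. We seek delta > 0 with 0 < |y + 7| < delta ⇒ |y^3 + 343| < eps.
Factor: y^3 + 343 = (y + 7)(y^2 - 7y + 49), so |y^3 + 343| = |y + 7|·|y^2 - 7y + 49|.
Impose delta ≤ 1 so that |y| < 8; then |y^2 - 7y + 49| ≤ 169.
Hence |y^3 + 343| ≤ 169|y + 7|, which is < eps once |y + 7| < eps/169.
Take delta = min(1, eps/169). If 0 < |y + 7| < delta then both bounds hold and |y^3 + 343| ≤ 169|y + 7| < 169·(eps/169) = eps.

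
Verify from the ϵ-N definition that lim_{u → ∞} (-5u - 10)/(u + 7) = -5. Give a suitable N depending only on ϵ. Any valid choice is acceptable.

N = 25/ϵ

Let ϵ > 0. We seek N > 0 such that u > N implies |(-5u - 10)/(u + 7) + 5| < ϵ.
(-5u - 10)/(u + 7) + 5 = ((-5u - 10) − (-5)(u + 7)) / ((u + 7)) = 25/((u + 7)).
For u > 0 we have u + 7 > u, so |(-5u - 10)/(u + 7) + 5| = 25/((u + 7)) < 25/(u) = 25/u.
Thus |(-5u - 10)/(u + 7) + 5| < ϵ whenever u > 25/ϵ.
Take N = 25/ϵ. If u > N then |(-5u - 10)/(u + 7) + 5| < 25/u < ϵ.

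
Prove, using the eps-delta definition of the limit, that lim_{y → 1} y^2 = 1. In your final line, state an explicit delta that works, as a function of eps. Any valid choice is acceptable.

delta = min(1, eps/3)

Let eps > 0 be given. We seek delta > 0 with 0 < |y − 1| < delta ⇒ |y^2 − 1| < eps.
Factor: y^2 − 1 = (y − 1)(y + 1), so |y^2 − 1| = |y − 1|·|y + 1|.
Restrict delta ≤ 1. Then |y − 1| < 1 gives |y| < 2, so by the triangle inequality |y + 1| ≤ 2 + 1 = 3.
Hence |y^2 − 1| ≤ 3|y − 1|, which is < eps once |y − 1| < eps/3.
Take delta = min(1, eps/3). If 0 < |y − 1| < delta then both bounds hold and |y^2 − 1| ≤ 3|y − 1| < 3·(eps/3) = eps.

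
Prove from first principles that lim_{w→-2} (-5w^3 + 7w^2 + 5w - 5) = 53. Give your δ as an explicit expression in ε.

δ = min(1, ε/125)

Fix ε > 0. We want δ > 0 such that 0 < |w + 2| < δ implies |(-5w^3 + 7w^2 + 5w - 5) − 53| < ε.
(-5w^3 + 7w^2 + 5w - 5) − 53 = -5w^3 + 7w^2 + 5w - 58 = (w + 2)(-5w^2 + 17w - 29).
So |(-5w^3 + 7w^2 + 5w - 5) − 53| = |w + 2|·|-5w^2 + 17w - 29|.
Assume first that |w + 2| < 1, so |w| < 3. Then |-5w^2 + 17w - 29| ≤ 5·3^2 + 17·3 + 29 = 125.
Hence |(-5w^3 + 7w^2 + 5w - 5) − 53| ≤ 125|w + 2| < ε provided |w + 2| < ε/125.
Choosing δ = min(1, ε/125) ensures both conditions, hence |(-5w^3 + 7w^2 + 5w - 5) − 53| < ε.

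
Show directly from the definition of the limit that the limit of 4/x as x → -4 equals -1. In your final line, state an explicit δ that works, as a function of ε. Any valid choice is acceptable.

δ = min(2, 2ε)

Fix ε > 0. We seek δ > 0 such that 0 < |x + 4| < δ implies |4/x + 1| < ε.
|4/x + 1| = 4·|-4 − x|/(4·|x|) = 4|x + 4|/(4|x|).
Restrict δ ≤ 2. Then |x + 4| < 2 gives |x| > 2, so 4|x| > 8.
Then |4/x + 1| < 4|x + 4|/8, which is < ε when |x + 4| < 2ε.
Take δ = min(2, 2ε). Then 0 < |x + 4| < δ gives both |x + 4| < 2 and |x + 4| < 2ε, so |4/x + 1| < ε.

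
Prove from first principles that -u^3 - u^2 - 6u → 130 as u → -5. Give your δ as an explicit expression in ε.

δ = min(1, ε/86)

Fix ε > 0. We want δ > 0 such that 0 < |u + 5| < δ implies |(-u^3 - u^2 - 6u) − 130| < ε.
(-u^3 - u^2 - 6u) − 130 = -u^3 - u^2 - 6u - 130 = (u + 5)(-u^2 + 4u - 26).
So |(-u^3 - u^2 - 6u) − 130| = |u + 5|·|-u^2 + 4u - 26|.
Require δ ≤ 1. Then |u + 5| < 1 gives |u| < 6, and by the triangle inequality |-u^2 + 4u - 26| ≤ 6^2 + 4·6 + 26 = 86.
Hence |(-u^3 - u^2 - 6u) − 130| ≤ 86|u + 5| < ε provided |u + 5| < ε/86.
Choosing δ = min(1, ε/86) ensures both conditions, hence |(-u^3 - u^2 - 6u) − 130| < ε.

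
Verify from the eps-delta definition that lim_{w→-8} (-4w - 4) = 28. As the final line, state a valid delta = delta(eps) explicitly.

delta = eps/4

Fix eps > 0. We need delta > 0 so that 0 < |w + 8| < delta implies |(-4w - 4) − 28| < eps.
Since (-4w - 4) − 28 = -4(w + 8), we have |(-4w - 4) − 28| = 4|w + 8|.
So 4|w + 8| < eps exactly when |w + 8| < eps/4.
Take delta = eps/4. If 0 < |w + 8| < delta then |(-4w - 4) − 28| = 4|w + 8| < 4·(eps/4) = eps.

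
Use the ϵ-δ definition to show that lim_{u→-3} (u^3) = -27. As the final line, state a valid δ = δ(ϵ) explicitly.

Let ϵ > 0 be given. We seek δ > 0 with 0 < |u + 3| < δ ⇒ |u^3 + 27| < ϵ.
Factor: u^3 + 27 = (u + 3)(u^2 - 3u + 9), so |u^3 + 27| = |u + 3|·|u^2 - 3u + 9|.
Restrict δ ≤ 2. Then |u + 3| < 2 gives |u| < 5, so by the triangle inequality |u^2 - 3u + 9| ≤ 5^2 + 3·5 + 9 = 49.
Hence |u^3 + 27| ≤ 49|u + 3|, which is < ϵ once |u + 3| < ϵ/49.
Take δ = min(2, ϵ/49). If 0 < |u + 3| < δ then both bounds hold and |u^3 + 27| ≤ 49|u + 3| < 49·(ϵ/49) = ϵ.

δ = min(2, ϵ/49)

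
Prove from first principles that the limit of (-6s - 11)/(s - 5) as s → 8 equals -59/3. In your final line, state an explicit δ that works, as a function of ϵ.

δ = min(3/2, (9/82)ϵ)

Fix ϵ > 0. We want δ > 0 with 0 < |s − 8| < δ ⇒ |(-6s - 11)/(s - 5) + 59/3| < ϵ.
Combining over a common denominator, (-6s - 11)/(s - 5) + 59/3 = [(-6s - 11)·3 − (-59)·(s - 5)] / [3·(s - 5)] = 41(s − 8) / (3(s - 5)).
So |(-6s - 11)/(s - 5) + 59/3| = 41|s − 8| / (3·|s − 5|).
Require δ ≤ 3/2, so |s − 5| ≥ |3| − |s − 8| > 3 − 3/2 = 3/2.
Hence |(-6s - 11)/(s - 5) + 59/3| < 41|s − 8|/(3·(3/2)) = (82/9)|s − 8|, which is < ϵ once |s − 8| < (9/82)ϵ.
Take δ = min(3/2, (9/82)ϵ). Then 0 < |s − 8| < δ forces both bounds, so |(-6s - 11)/(s - 5) + 59/3| < ϵ.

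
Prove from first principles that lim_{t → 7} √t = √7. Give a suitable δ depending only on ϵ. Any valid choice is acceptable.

δ = min(7, √7·ϵ)

Fix ϵ > 0. We want δ > 0 such that 0 < |t − 7| < δ implies |√t − √7| < ϵ.
Rationalise: √t − √7 = (t − 7)/(√t + √7), so |√t − √7| = |t − 7|/(√t + √7).
Restrict δ ≤ 7 so that |t − 7| < 7 forces t > 0, and then √t + √7 > √7.
Hence |√t − √7| < |t − 7|/√7, which is < ϵ once |t − 7| < √7·ϵ.
Take δ = min(7, √7·ϵ). If 0 < |t − 7| < δ then t > 0 and |√t − √7| < |t − 7|/√7 < ϵ.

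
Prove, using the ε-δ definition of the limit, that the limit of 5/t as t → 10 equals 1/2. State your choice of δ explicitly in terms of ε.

Fix ε > 0. We seek δ > 0 such that 0 < |t − 10| < δ implies |5/t − (1/2)| < ε.
|5/t − (1/2)| = 5·|10 − t|/(10·|t|) = 5|t − 10|/(10|t|).
Require δ ≤ 5 so that |t| > 10 − 5 = 5, hence 10|t| > 50.
Then |5/t − (1/2)| < 5|t − 10|/50, which is < ε when |t − 10| < 10ε.
Take δ = min(5, 10ε). Then 0 < |t − 10| < δ gives both |t − 10| < 5 and |t − 10| < 10ε, so |5/t − (1/2)| < ε.

δ = min(5, 10ε)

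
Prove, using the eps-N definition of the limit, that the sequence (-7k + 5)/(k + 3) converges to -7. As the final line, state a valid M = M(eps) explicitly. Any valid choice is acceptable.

M = 26/eps

Let eps > 0 be given. For k ≥ 1, |(-7k + 5)/(k + 3) + 7| = |26|/((k + 3)) = 26/((k + 3)).
Since k + 3 ≥ k for k ≥ 1, this is ≤ 26/(k) = 26/k.
So |(-7k + 5)/(k + 3) + 7| < eps whenever k > 26/eps.
Take M = 26/eps. If k > M then |(-7k + 5)/(k + 3) + 7| ≤ 26/k < eps.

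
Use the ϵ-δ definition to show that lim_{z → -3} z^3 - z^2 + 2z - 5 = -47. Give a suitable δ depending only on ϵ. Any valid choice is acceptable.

Fix ϵ > 0. We want δ > 0 such that 0 < |z + 3| < δ implies |(z^3 - z^2 + 2z - 5) + 47| < ϵ.
(z^3 - z^2 + 2z - 5) + 47 = z^3 - z^2 + 2z + 42 = (z + 3)(z^2 - 4z + 14).
So |(z^3 - z^2 + 2z - 5) + 47| = |z + 3|·|z^2 - 4z + 14|.
Assume first that |z + 3| < 1, so |z| < 4. Then |z^2 - 4z + 14| ≤ 4^2 + 4·4 + 14 = 46.
Hence |(z^3 - z^2 + 2z - 5) + 47| ≤ 46|z + 3| < ϵ provided |z + 3| < ϵ/46.
Choosing δ = min(1, ϵ/46) ensures both conditions, hence |(z^3 - z^2 + 2z - 5) + 47| < ϵ.

δ = min(1, ϵ/46)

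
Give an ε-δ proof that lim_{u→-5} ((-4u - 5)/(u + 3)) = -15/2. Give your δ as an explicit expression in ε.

Fix ε > 0. We want δ > 0 with 0 < |u + 5| < δ ⇒ |(-4u - 5)/(u + 3) + 15/2| < ε.
Combining over a common denominator, (-4u - 5)/(u + 3) + 15/2 = [(-4u - 5)·(-2) − 15·(u + 3)] / [(-2)·(u + 3)] = -7(u + 5) / ((-2)(u + 3)).
So |(-4u - 5)/(u + 3) + 15/2| = 7|u + 5| / (2·|u + 3|).
Restrict δ ≤ 1. Then |u + 5| < 1 gives |u + 3| = |(u + 5) + (-2)| ≥ 2 − 1 = 1.
Hence |(-4u - 5)/(u + 3) + 15/2| < 7|u + 5|/(2·1) = (7/2)|u + 5|, which is < ε once |u + 5| < (2/7)ε.
Take δ = min(1, (2/7)ε). Then 0 < |u + 5| < δ forces both bounds, so |(-4u - 5)/(u + 3) + 15/2| < ε.

δ = min(1, (2/7)ε)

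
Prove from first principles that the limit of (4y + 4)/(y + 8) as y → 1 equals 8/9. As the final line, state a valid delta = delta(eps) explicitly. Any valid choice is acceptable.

Fix eps > 0. We want delta > 0 with 0 < |y − 1| < delta ⇒ |(4y + 4)/(y + 8) − (8/9)| < eps.
Combining over a common denominator, (4y + 4)/(y + 8) − (8/9) = [(4y + 4)·9 − 8·(y + 8)] / [9·(y + 8)] = 28(y − 1) / (9(y + 8)).
So |(4y + 4)/(y + 8) − (8/9)| = 28|y − 1| / (9·|y + 8|).
Restrict delta ≤ 9/2. Then |y − 1| < 9/2 gives |y + 8| = |(y − 1) + 9| ≥ 9 − 9/2 = 9/2.
Hence |(4y + 4)/(y + 8) − (8/9)| < 28|y − 1|/(9·(9/2)) = (56/81)|y − 1|, which is < eps once |y − 1| < (81/56)eps.
Take delta = min(9/2, (81/56)eps). Then 0 < |y − 1| < delta forces both bounds, so |(4y + 4)/(y + 8) − (8/9)| < eps.

delta = min(9/2, (81/56)eps)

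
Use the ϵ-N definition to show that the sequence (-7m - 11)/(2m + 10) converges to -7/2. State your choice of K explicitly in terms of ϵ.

K = 12/ϵ

Fix ϵ > 0. For m ≥ 1, |(-7m - 11)/(2m + 10) + 7/2| = |48|/(2(2m + 10)) = 48/(2(2m + 10)).
Since 2m + 10 ≥ 2m for m ≥ 1, this is ≤ 48/(2·2m) = 12/m.
So |(-7m - 11)/(2m + 10) + 7/2| < ϵ whenever m > 12/ϵ.
Take K = 12/ϵ. If m > K then |(-7m - 11)/(2m + 10) + 7/2| ≤ 12/m < ϵ.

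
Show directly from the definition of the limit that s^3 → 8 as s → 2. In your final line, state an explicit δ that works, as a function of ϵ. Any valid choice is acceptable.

Let ϵ > 0. We seek δ > 0 with 0 < |s − 2| < δ ⇒ |s^3 − 8| < ϵ.
Factor: s^3 − 8 = (s − 2)(s^2 + 2s + 4), so |s^3 − 8| = |s − 2|·|s^2 + 2s + 4|.
Restrict δ ≤ 1. Then |s − 2| < 1 gives |s| < 3, so by the triangle inequality |s^2 + 2s + 4| ≤ 3^2 + 2·3 + 4 = 19.
Hence |s^3 − 8| ≤ 19|s − 2|, which is < ϵ once |s − 2| < ϵ/19.
Take δ = min(1, ϵ/19). If 0 < |s − 2| < δ then both bounds hold and |s^3 − 8| ≤ 19|s − 2| < 19·(ϵ/19) = ϵ.

δ = min(1, ϵ/19)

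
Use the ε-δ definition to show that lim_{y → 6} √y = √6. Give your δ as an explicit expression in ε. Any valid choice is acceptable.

Let ε > 0. We want δ > 0 such that 0 < |y − 6| < δ implies |√y − √6| < ε.
Rationalise: √y − √6 = (y − 6)/(√y + √6), so |√y − √6| = |y − 6|/(√y + √6).
Restrict δ ≤ 6 so that |y − 6| < 6 forces y > 0, and then √y + √6 > √6.
Hence |√y − √6| < |y − 6|/√6, which is < ε once |y − 6| < √6·ε.
Take δ = min(6, √6·ε). If 0 < |y − 6| < δ then y > 0 and |√y − √6| < |y − 6|/√6 < ε.

δ = min(6, √6·ε)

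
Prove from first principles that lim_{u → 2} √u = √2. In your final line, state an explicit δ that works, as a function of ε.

Let ε > 0 be given. We want δ > 0 such that 0 < |u − 2| < δ implies |√u − √2| < ε.
Rationalise: √u − √2 = (u − 2)/(√u + √2), so |√u − √2| = |u − 2|/(√u + √2).
Restrict δ ≤ 2 so that |u − 2| < 2 forces u > 0, and then √u + √2 > √2.
Hence |√u − √2| < |u − 2|/√2, which is < ε once |u − 2| < √2·ε.
Take δ = min(2, √2·ε). If 0 < |u − 2| < δ then u > 0 and |√u − √2| < |u − 2|/√2 < ε.

δ = min(2, √2·ε)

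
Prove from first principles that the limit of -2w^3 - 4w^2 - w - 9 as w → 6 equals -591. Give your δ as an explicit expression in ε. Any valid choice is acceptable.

Fix ε > 0. We want δ > 0 such that 0 < |w − 6| < δ implies |(-2w^3 - 4w^2 - w - 9) + 591| < ε.
(-2w^3 - 4w^2 - w - 9) + 591 = -2w^3 - 4w^2 - w + 582 = (w − 6)(-2w^2 - 16w - 97).
So |(-2w^3 - 4w^2 - w - 9) + 591| = |w − 6|·|-2w^2 - 16w - 97|.
Assume first that |w − 6| < 2, so |w| < 8. Then |-2w^2 - 16w - 97| ≤ 2·8^2 + 16·8 + 97 = 353.
Hence |(-2w^3 - 4w^2 - w - 9) + 591| ≤ 353|w − 6| < ε provided |w − 6| < ε/353.
Take δ = min(2, ε/353). Then 0 < |w − 6| < δ gives both |w − 6| < 2 and |w − 6| < ε/353, so |(-2w^3 - 4w^2 - w - 9) + 591| < ε.

δ = min(2, ε/353)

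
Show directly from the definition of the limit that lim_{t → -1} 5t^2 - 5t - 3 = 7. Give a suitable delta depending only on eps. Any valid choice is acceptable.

delta = min(1, eps/20)

Let eps > 0 be given. We want delta > 0 such that 0 < |t + 1| < delta implies |(5t^2 - 5t - 3) − 7| < eps.
(5t^2 - 5t - 3) − 7 = 5t^2 - 5t - 10 = (t + 1)(5t - 10).
So |(5t^2 - 5t - 3) − 7| = |t + 1|·|5t - 10|.
Assume first that |t + 1| < 1, so |t| < 2. Then |5t - 10| ≤ 5·2 + 10 = 20.
Hence |(5t^2 - 5t - 3) − 7| ≤ 20|t + 1| < eps provided |t + 1| < eps/20.
Take delta = min(1, eps/20). Then 0 < |t + 1| < delta gives both |t + 1| < 1 and |t + 1| < eps/20, so |(5t^2 - 5t - 3) − 7| < eps.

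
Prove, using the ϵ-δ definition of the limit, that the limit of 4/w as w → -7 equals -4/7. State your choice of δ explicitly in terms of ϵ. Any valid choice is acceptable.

δ = min(7/2, (49/8)ϵ)

Let ϵ > 0 be given. We seek δ > 0 such that 0 < |w + 7| < δ implies |4/w + 4/7| < ϵ.
|4/w + 4/7| = 4·|-7 − w|/(7·|w|) = 4|w + 7|/(7|w|).
Require δ ≤ 7/2 so that |w| > 7 − 7/2 = 7/2, hence 7|w| > 49/2.
Then |4/w + 4/7| < 4|w + 7|/(49/2), which is < ϵ when |w + 7| < (49/8)ϵ.
Take δ = min(7/2, (49/8)ϵ). Then 0 < |w + 7| < δ gives both |w + 7| < 7/2 and |w + 7| < (49/8)ϵ, so |4/w + 4/7| < ϵ.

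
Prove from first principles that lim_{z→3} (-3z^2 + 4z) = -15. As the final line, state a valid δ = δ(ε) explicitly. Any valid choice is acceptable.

δ = min(1, ε/17)

Suppose ε > 0. We want δ > 0 such that 0 < |z − 3| < δ implies |(-3z^2 + 4z) + 15| < ε.
(-3z^2 + 4z) + 15 = -3z^2 + 4z + 15 = (z − 3)(-3z - 5).
So |(-3z^2 + 4z) + 15| = |z − 3|·|-3z - 5|.
Assume first that |z − 3| < 1, so |z| < 4. Then |-3z - 5| ≤ 3·4 + 5 = 17.
Hence |(-3z^2 + 4z) + 15| ≤ 17|z − 3| < ε provided |z − 3| < ε/17.
Take δ = min(1, ε/17). Then 0 < |z − 3| < δ gives both |z − 3| < 1 and |z − 3| < ε/17, so |(-3z^2 + 4z) + 15| < ε.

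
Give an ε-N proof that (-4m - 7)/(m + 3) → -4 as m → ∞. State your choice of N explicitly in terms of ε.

N = 5/ε

Let ε > 0 be given. For m ≥ 1, |(-4m - 7)/(m + 3) + 4| = |5|/((m + 3)) = 5/((m + 3)).
Since m + 3 ≥ m for m ≥ 1, this is ≤ 5/(m) = 5/m.
So |(-4m - 7)/(m + 3) + 4| < ε whenever m > 5/ε.
Take N = 5/ε. If m > N then |(-4m - 7)/(m + 3) + 4| ≤ 5/m < ε.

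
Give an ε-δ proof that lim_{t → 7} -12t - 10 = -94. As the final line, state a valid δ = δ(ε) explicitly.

δ = ε/12

Let ε > 0 be given. We need δ > 0 so that 0 < |t − 7| < δ implies |(-12t - 10) + 94| < ε.
|(-12t - 10) + 94| = |-12t + 84| = 12|t − 7|.
So 12|t − 7| < ε exactly when |t − 7| < ε/12.
Take δ = ε/12. If 0 < |t − 7| < δ then |(-12t - 10) + 94| = 12|t − 7| < 12·(ε/12) = ε.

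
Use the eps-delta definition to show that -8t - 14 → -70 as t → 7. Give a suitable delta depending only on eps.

Let eps > 0 be given. We need delta > 0 so that 0 < |t − 7| < delta implies |(-8t - 14) + 70| < eps.
Since (-8t - 14) + 70 = -8(t − 7), we have |(-8t - 14) + 70| = 8|t − 7|.
Thus it suffices that |t − 7| < eps/8.
Choosing delta = eps/8 gives |(-8t - 14) + 70| = 8|t − 7| < eps whenever |t − 7| < delta.

delta = eps/8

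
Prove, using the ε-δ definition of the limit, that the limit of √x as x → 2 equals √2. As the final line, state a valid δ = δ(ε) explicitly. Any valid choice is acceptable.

Fix ε > 0. We want δ > 0 such that 0 < |x − 2| < δ implies |√x − √2| < ε.
Multiplying by the conjugate, |√x − √2| = |x − 2|/(√x + √2).
Restrict δ ≤ 2 so that |x − 2| < 2 forces x > 0, and then √x + √2 > √2.
Hence |√x − √2| < |x − 2|/√2, which is < ε once |x − 2| < √2·ε.
Take δ = min(2, √2·ε). If 0 < |x − 2| < δ then x > 0 and |√x − √2| < |x − 2|/√2 < ε.

δ = min(2, √2·ε)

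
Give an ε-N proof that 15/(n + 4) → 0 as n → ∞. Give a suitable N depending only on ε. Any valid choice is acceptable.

Fix ε > 0. For n ≥ 1, |15/(n + 4) − 0| = 15/(n + 4) ≤ 15/n.
We need 15/n < ε, i.e. n > 15/ε.
Take N = 15/ε. If n > N then |15/(n + 4)| ≤ 15/n < ε.

N = 15/ε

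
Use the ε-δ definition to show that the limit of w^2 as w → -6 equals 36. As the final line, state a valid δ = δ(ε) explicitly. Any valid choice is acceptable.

δ = min(2, ε/14)

Let ε > 0. We seek δ > 0 with 0 < |w + 6| < δ ⇒ |w^2 − 36| < ε.
Factor: w^2 − 36 = (w + 6)(w - 6), so |w^2 − 36| = |w + 6|·|w - 6|.
Impose δ ≤ 2 so that |w| < 8; then |w - 6| ≤ 14.
Hence |w^2 − 36| ≤ 14|w + 6|, which is < ε once |w + 6| < ε/14.
Take δ = min(2, ε/14). If 0 < |w + 6| < δ then both bounds hold and |w^2 − 36| ≤ 14|w + 6| < 14·(ε/14) = ε.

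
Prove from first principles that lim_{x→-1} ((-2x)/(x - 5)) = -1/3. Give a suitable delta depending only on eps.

delta = min(3, (9/5)eps)

Let eps > 0. We want delta > 0 with 0 < |x + 1| < delta ⇒ |(-2x)/(x - 5) + 1/3| < eps.
Combining over a common denominator, (-2x)/(x - 5) + 1/3 = [(-2x)·(-6) − 2·(x - 5)] / [(-6)·(x - 5)] = 10(x + 1) / ((-6)(x - 5)).
So |(-2x)/(x - 5) + 1/3| = 10|x + 1| / (6·|x − 5|).
Restrict delta ≤ 3. Then |x + 1| < 3 gives |x − 5| = |(x + 1) + (-6)| ≥ 6 − 3 = 3.
Hence |(-2x)/(x - 5) + 1/3| < 10|x + 1|/(6·3) = (5/9)|x + 1|, which is < eps once |x + 1| < (9/5)eps.
Take delta = min(3, (9/5)eps). Then 0 < |x + 1| < delta forces both bounds, so |(-2x)/(x - 5) + 1/3| < eps.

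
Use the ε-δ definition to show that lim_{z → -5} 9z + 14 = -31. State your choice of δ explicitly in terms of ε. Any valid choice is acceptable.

δ = ε/9

Let ε > 0 be given. We need δ > 0 so that 0 < |z + 5| < δ implies |(9z + 14) + 31| < ε.
|(9z + 14) + 31| = |9z + 45| = 9|z + 5|.
Thus it suffices that |z + 5| < ε/9.
Choosing δ = ε/9 gives |(9z + 14) + 31| = 9|z + 5| < ε whenever |z + 5| < δ.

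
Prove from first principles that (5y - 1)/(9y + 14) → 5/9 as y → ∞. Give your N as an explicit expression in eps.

Fix eps > 0. We seek N > 0 such that y > N implies |(5y - 1)/(9y + 14) − (5/9)| < eps.
(5y - 1)/(9y + 14) − (5/9) = (9(5y - 1) − 5(9y + 14)) / (9(9y + 14)) = -79/(9(9y + 14)).
For y > 0 we have 9y + 14 > 9y, so |(5y - 1)/(9y + 14) − (5/9)| = 79/(9(9y + 14)) < 79/(9·9y) = (79/81)/y.
Thus |(5y - 1)/(9y + 14) − (5/9)| < eps whenever y > (79/81)/eps.
Take N = (79/81)/eps. If y > N then |(5y - 1)/(9y + 14) − (5/9)| < (79/81)/y < eps.

N = (79/81)/eps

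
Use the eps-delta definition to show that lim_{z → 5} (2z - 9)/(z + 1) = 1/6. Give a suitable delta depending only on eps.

delta = min(3, (18/11)eps)

Let eps > 0 be given. We want delta > 0 with 0 < |z − 5| < delta ⇒ |(2z - 9)/(z + 1) − (1/6)| < eps.
Combining over a common denominator, (2z - 9)/(z + 1) − (1/6) = [(2z - 9)·6 − 1·(z + 1)] / [6·(z + 1)] = 11(z − 5) / (6(z + 1)).
So |(2z - 9)/(z + 1) − (1/6)| = 11|z − 5| / (6·|z + 1|).
Restrict delta ≤ 3. Then |z − 5| < 3 gives |z + 1| = |(z − 5) + 6| ≥ 6 − 3 = 3.
Hence |(2z - 9)/(z + 1) − (1/6)| < 11|z − 5|/(6·3) = (11/18)|z − 5|, which is < eps once |z − 5| < (18/11)eps.
Take delta = min(3, (18/11)eps). Then 0 < |z − 5| < delta forces both bounds, so |(2z - 9)/(z + 1) − (1/6)| < eps.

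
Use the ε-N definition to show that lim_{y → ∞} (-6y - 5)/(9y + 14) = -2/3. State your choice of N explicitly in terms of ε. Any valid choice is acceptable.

Let ε > 0. We seek N > 0 such that y > N implies |(-6y - 5)/(9y + 14) + 2/3| < ε.
(-6y - 5)/(9y + 14) + 2/3 = (9(-6y - 5) − (-6)(9y + 14)) / (9(9y + 14)) = 39/(9(9y + 14)).
For y > 0 we have 9y + 14 > 9y, so |(-6y - 5)/(9y + 14) + 2/3| = 39/(9(9y + 14)) < 39/(9·9y) = (13/27)/y.
Thus |(-6y - 5)/(9y + 14) + 2/3| < ε whenever y > (13/27)/ε.
Take N = (13/27)/ε. If y > N then |(-6y - 5)/(9y + 14) + 2/3| < (13/27)/y < ε.

N = (13/27)/ε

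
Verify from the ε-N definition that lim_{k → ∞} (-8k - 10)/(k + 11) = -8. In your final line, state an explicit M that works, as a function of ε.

Suppose ε > 0. For k ≥ 1, |(-8k - 10)/(k + 11) + 8| = |78|/((k + 11)) = 78/((k + 11)).
Since k + 11 ≥ k for k ≥ 1, this is ≤ 78/(k) = 78/k.
So |(-8k - 10)/(k + 11) + 8| < ε whenever k > 78/ε.
Take M = 78/ε. If k > M then |(-8k - 10)/(k + 11) + 8| ≤ 78/k < ε.

M = 78/ε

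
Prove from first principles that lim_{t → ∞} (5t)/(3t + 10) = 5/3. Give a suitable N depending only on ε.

Suppose ε > 0. We seek N > 0 such that t > N implies |(5t)/(3t + 10) − (5/3)| < ε.
(5t)/(3t + 10) − (5/3) = (3(5t) − 5(3t + 10)) / (3(3t + 10)) = -50/(3(3t + 10)).
For t > 0 we have 3t + 10 > 3t, so |(5t)/(3t + 10) − (5/3)| = 50/(3(3t + 10)) < 50/(3·3t) = (50/9)/t.
Thus |(5t)/(3t + 10) − (5/3)| < ε whenever t > (50/9)/ε.
Take N = (50/9)/ε. If t > N then |(5t)/(3t + 10) − (5/3)| < (50/9)/t < ε.

N = (50/9)/ε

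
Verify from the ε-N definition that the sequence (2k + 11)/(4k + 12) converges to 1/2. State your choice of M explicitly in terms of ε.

M = (5/4)/ε

Suppose ε > 0. For k ≥ 1, |(2k + 11)/(4k + 12) − (1/2)| = |20|/(4(4k + 12)) = 20/(4(4k + 12)).
Since 4k + 12 ≥ 4k for k ≥ 1, this is ≤ 20/(4·4k) = (5/4)/k.
So |(2k + 11)/(4k + 12) − (1/2)| < ε whenever k > (5/4)/ε.
Take M = (5/4)/ε. If k > M then |(2k + 11)/(4k + 12) − (1/2)| ≤ (5/4)/k < ε.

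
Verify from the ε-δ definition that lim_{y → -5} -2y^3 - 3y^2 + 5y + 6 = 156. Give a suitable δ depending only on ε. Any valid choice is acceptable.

δ = min(2, ε/177)

Let ε > 0. We want δ > 0 such that 0 < |y + 5| < δ implies |(-2y^3 - 3y^2 + 5y + 6) − 156| < ε.
(-2y^3 - 3y^2 + 5y + 6) − 156 = -2y^3 - 3y^2 + 5y - 150 = (y + 5)(-2y^2 + 7y - 30).
So |(-2y^3 - 3y^2 + 5y + 6) − 156| = |y + 5|·|-2y^2 + 7y - 30|.
Assume first that |y + 5| < 2, so |y| < 7. Then |-2y^2 + 7y - 30| ≤ 2·7^2 + 7·7 + 30 = 177.
Hence |(-2y^3 - 3y^2 + 5y + 6) − 156| ≤ 177|y + 5| < ε provided |y + 5| < ε/177.
Choosing δ = min(2, ε/177) ensures both conditions, hence |(-2y^3 - 3y^2 + 5y + 6) − 156| < ε.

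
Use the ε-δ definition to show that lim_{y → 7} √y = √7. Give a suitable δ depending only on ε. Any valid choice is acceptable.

δ = min(7, √7·ε)

Let ε > 0 be given. We want δ > 0 such that 0 < |y − 7| < δ implies |√y − √7| < ε.
Rationalise: √y − √7 = (y − 7)/(√y + √7), so |√y − √7| = |y − 7|/(√y + √7).
Restrict δ ≤ 7 so that |y − 7| < 7 forces y > 0, and then √y + √7 > √7.
Hence |√y − √7| < |y − 7|/√7, which is < ε once |y − 7| < √7·ε.
Take δ = min(7, √7·ε). If 0 < |y − 7| < δ then y > 0 and |√y − √7| < |y − 7|/√7 < ε.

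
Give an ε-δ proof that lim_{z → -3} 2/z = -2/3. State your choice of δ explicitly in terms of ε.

δ = min(3/2, (9/4)ε)

Suppose ε > 0. We seek δ > 0 such that 0 < |z + 3| < δ implies |2/z + 2/3| < ε.
|2/z + 2/3| = 2·|-3 − z|/(3·|z|) = 2|z + 3|/(3|z|).
Require δ ≤ 3/2 so that |z| > 3 − 3/2 = 3/2, hence 3|z| > 9/2.
Then |2/z + 2/3| < 2|z + 3|/(9/2), which is < ε when |z + 3| < (9/4)ε.
Take δ = min(3/2, (9/4)ε). Then 0 < |z + 3| < δ gives both |z + 3| < 3/2 and |z + 3| < (9/4)ε, so |2/z + 2/3| < ε.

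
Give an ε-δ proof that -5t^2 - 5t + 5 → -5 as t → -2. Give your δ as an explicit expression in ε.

δ = min(1, ε/20)

Let ε > 0 be given. We want δ > 0 such that 0 < |t + 2| < δ implies |(-5t^2 - 5t + 5) + 5| < ε.
(-5t^2 - 5t + 5) + 5 = -5t^2 - 5t + 10 = (t + 2)(-5t + 5).
So |(-5t^2 - 5t + 5) + 5| = |t + 2|·|-5t + 5|.
Assume first that |t + 2| < 1, so |t| < 3. Then |-5t + 5| ≤ 5·3 + 5 = 20.
Hence |(-5t^2 - 5t + 5) + 5| ≤ 20|t + 2| < ε provided |t + 2| < ε/20.
Choosing δ = min(1, ε/20) ensures both conditions, hence |(-5t^2 - 5t + 5) + 5| < ε.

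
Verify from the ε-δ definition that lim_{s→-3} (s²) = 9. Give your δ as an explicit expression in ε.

δ = min(1, ε/7)

Suppose ε > 0. We seek δ > 0 with 0 < |s + 3| < δ ⇒ |s² − 9| < ε.
Factor: s² − 9 = (s + 3)(s - 3), so |s² − 9| = |s + 3|·|s - 3|.
Impose δ ≤ 1 so that |s| < 4; then |s - 3| ≤ 7.
Hence |s² − 9| ≤ 7|s + 3|, which is < ε once |s + 3| < ε/7.
Take δ = min(1, ε/7). If 0 < |s + 3| < δ then both bounds hold and |s² − 9| ≤ 7|s + 3| < 7·(ε/7) = ε.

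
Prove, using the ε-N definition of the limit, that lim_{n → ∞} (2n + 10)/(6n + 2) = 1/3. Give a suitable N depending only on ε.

Fix ε > 0. For n ≥ 1, |(2n + 10)/(6n + 2) − (1/3)| = |56|/(6(6n + 2)) = 56/(6(6n + 2)).
Since 6n + 2 ≥ 6n for n ≥ 1, this is ≤ 56/(6·6n) = (14/9)/n.
So |(2n + 10)/(6n + 2) − (1/3)| < ε whenever n > (14/9)/ε.
Take N = (14/9)/ε. If n > N then |(2n + 10)/(6n + 2) − (1/3)| ≤ (14/9)/n < ε.

N = (14/9)/ε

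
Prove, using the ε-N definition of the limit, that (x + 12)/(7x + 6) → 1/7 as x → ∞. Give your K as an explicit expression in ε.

K = (78/49)/ε

Let ε > 0. We seek K > 0 such that x > K implies |(x + 12)/(7x + 6) − (1/7)| < ε.
(x + 12)/(7x + 6) − (1/7) = (7(x + 12) − (7x + 6)) / (7(7x + 6)) = 78/(7(7x + 6)).
For x > 0 we have 7x + 6 > 7x, so |(x + 12)/(7x + 6) − (1/7)| = 78/(7(7x + 6)) < 78/(7·7x) = (78/49)/x.
Thus |(x + 12)/(7x + 6) − (1/7)| < ε whenever x > (78/49)/ε.
Take K = (78/49)/ε. If x > K then |(x + 12)/(7x + 6) − (1/7)| < (78/49)/x < ε.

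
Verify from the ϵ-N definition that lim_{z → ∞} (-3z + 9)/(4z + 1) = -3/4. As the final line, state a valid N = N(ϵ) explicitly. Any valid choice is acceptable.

Let ϵ > 0 be given. We seek N > 0 such that z > N implies |(-3z + 9)/(4z + 1) + 3/4| < ϵ.
(-3z + 9)/(4z + 1) + 3/4 = (4(-3z + 9) − (-3)(4z + 1)) / (4(4z + 1)) = 39/(4(4z + 1)).
For z > 0 we have 4z + 1 > 4z, so |(-3z + 9)/(4z + 1) + 3/4| = 39/(4(4z + 1)) < 39/(4·4z) = (39/16)/z.
Thus |(-3z + 9)/(4z + 1) + 3/4| < ϵ whenever z > (39/16)/ϵ.
Take N = (39/16)/ϵ. If z > N then |(-3z + 9)/(4z + 1) + 3/4| < (39/16)/z < ϵ.

N = (39/16)/ϵ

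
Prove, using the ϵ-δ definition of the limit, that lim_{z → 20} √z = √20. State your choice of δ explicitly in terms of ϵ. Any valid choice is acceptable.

δ = min(20, √20·ϵ)

Suppose ϵ > 0. We want δ > 0 such that 0 < |z − 20| < δ implies |√z − √20| < ϵ.
Multiplying by the conjugate, |√z − √20| = |z − 20|/(√z + √20).
Restrict δ ≤ 20 so that |z − 20| < 20 forces z > 0, and then √z + √20 > √20.
Hence |√z − √20| < |z − 20|/√20, which is < ϵ once |z − 20| < √20·ϵ.
Take δ = min(20, √20·ϵ). If 0 < |z − 20| < δ then z > 0 and |√z − √20| < |z − 20|/√20 < ϵ.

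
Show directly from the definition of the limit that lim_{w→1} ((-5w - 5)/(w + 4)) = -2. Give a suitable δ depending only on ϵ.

δ = min(5/2, (5/6)ϵ)

Suppose ϵ > 0. We want δ > 0 with 0 < |w − 1| < δ ⇒ |(-5w - 5)/(w + 4) + 2| < ϵ.
Combining over a common denominator, (-5w - 5)/(w + 4) + 2 = [(-5w - 5)·5 − (-10)·(w + 4)] / [5·(w + 4)] = -15(w − 1) / (5(w + 4)).
So |(-5w - 5)/(w + 4) + 2| = 15|w − 1| / (5·|w + 4|).
Restrict δ ≤ 5/2. Then |w − 1| < 5/2 gives |w + 4| = |(w − 1) + 5| ≥ 5 − 5/2 = 5/2.
Hence |(-5w - 5)/(w + 4) + 2| < 15|w − 1|/(5·(5/2)) = (6/5)|w − 1|, which is < ϵ once |w − 1| < (5/6)ϵ.
Take δ = min(5/2, (5/6)ϵ). Then 0 < |w − 1| < δ forces both bounds, so |(-5w - 5)/(w + 4) + 2| < ϵ.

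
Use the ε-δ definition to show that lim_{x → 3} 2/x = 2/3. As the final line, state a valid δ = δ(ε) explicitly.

Let ε > 0. We seek δ > 0 such that 0 < |x − 3| < δ implies |2/x − (2/3)| < ε.
|2/x − (2/3)| = 2·|3 − x|/(3·|x|) = 2|x − 3|/(3|x|).
Require δ ≤ 3/2 so that |x| > 3 − 3/2 = 3/2, hence 3|x| > 9/2.
Then |2/x − (2/3)| < 2|x − 3|/(9/2), which is < ε when |x − 3| < (9/4)ε.
Take δ = min(3/2, (9/4)ε). Then 0 < |x − 3| < δ gives both |x − 3| < 3/2 and |x − 3| < (9/4)ε, so |2/x − (2/3)| < ε.

δ = min(3/2, (9/4)ε)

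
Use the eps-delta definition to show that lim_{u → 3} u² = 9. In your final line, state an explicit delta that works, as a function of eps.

delta = min(2, eps/8)

Fix eps > 0. We seek delta > 0 with 0 < |u − 3| < delta ⇒ |u² − 9| < eps.
Factor: u² − 9 = (u − 3)(u + 3), so |u² − 9| = |u − 3|·|u + 3|.
Restrict delta ≤ 2. Then |u − 3| < 2 gives |u| < 5, so by the triangle inequality |u + 3| ≤ 5 + 3 = 8.
Hence |u² − 9| ≤ 8|u − 3|, which is < eps once |u − 3| < eps/8.
Take delta = min(2, eps/8). If 0 < |u − 3| < delta then both bounds hold and |u² − 9| ≤ 8|u − 3| < 8·(eps/8) = eps.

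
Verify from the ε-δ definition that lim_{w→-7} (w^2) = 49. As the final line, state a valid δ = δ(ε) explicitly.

Fix ε > 0. We seek δ > 0 with 0 < |w + 7| < δ ⇒ |w^2 − 49| < ε.
Factor: w^2 − 49 = (w + 7)(w - 7), so |w^2 − 49| = |w + 7|·|w - 7|.
Restrict δ ≤ 1. Then |w + 7| < 1 gives |w| < 8, so by the triangle inequality |w - 7| ≤ 8 + 7 = 15.
Hence |w^2 − 49| ≤ 15|w + 7|, which is < ε once |w + 7| < ε/15.
Take δ = min(1, ε/15). If 0 < |w + 7| < δ then both bounds hold and |w^2 − 49| ≤ 15|w + 7| < 15·(ε/15) = ε.

δ = min(1, ε/15)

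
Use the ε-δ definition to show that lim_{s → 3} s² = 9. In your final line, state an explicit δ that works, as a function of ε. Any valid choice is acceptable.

δ = min(2, ε/8)

Fix ε > 0. We seek δ > 0 with 0 < |s − 3| < δ ⇒ |s² − 9| < ε.
Factor: s² − 9 = (s − 3)(s + 3), so |s² − 9| = |s − 3|·|s + 3|.
Restrict δ ≤ 2. Then |s − 3| < 2 gives |s| < 5, so by the triangle inequality |s + 3| ≤ 5 + 3 = 8.
Hence |s² − 9| ≤ 8|s − 3|, which is < ε once |s − 3| < ε/8.
Take δ = min(2, ε/8). If 0 < |s − 3| < δ then both bounds hold and |s² − 9| ≤ 8|s − 3| < 8·(ε/8) = ε.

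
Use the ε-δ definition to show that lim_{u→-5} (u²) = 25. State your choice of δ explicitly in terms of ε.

Let ε > 0. We seek δ > 0 with 0 < |u + 5| < δ ⇒ |u² − 25| < ε.
Factor: u² − 25 = (u + 5)(u - 5), so |u² − 25| = |u + 5|·|u - 5|.
Impose δ ≤ 2 so that |u| < 7; then |u - 5| ≤ 12.
Hence |u² − 25| ≤ 12|u + 5|, which is < ε once |u + 5| < ε/12.
Take δ = min(2, ε/12). If 0 < |u + 5| < δ then both bounds hold and |u² − 25| ≤ 12|u + 5| < 12·(ε/12) = ε.

δ = min(2, ε/12)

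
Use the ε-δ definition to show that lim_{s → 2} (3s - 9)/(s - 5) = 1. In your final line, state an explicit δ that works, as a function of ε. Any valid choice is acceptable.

δ = min(3/2, (3/4)ε)

Suppose ε > 0. We want δ > 0 with 0 < |s − 2| < δ ⇒ |(3s - 9)/(s - 5) − 1| < ε.
Combining over a common denominator, (3s - 9)/(s - 5) − 1 = [(3s - 9)·(-3) − (-3)·(s - 5)] / [(-3)·(s - 5)] = -6(s − 2) / ((-3)(s - 5)).
So |(3s - 9)/(s - 5) − 1| = 6|s − 2| / (3·|s − 5|).
Require δ ≤ 3/2, so |s − 5| ≥ |-3| − |s − 2| > 3 − 3/2 = 3/2.
Hence |(3s - 9)/(s - 5) − 1| < 6|s − 2|/(3·(3/2)) = (4/3)|s − 2|, which is < ε once |s − 2| < (3/4)ε.
Take δ = min(3/2, (3/4)ε). Then 0 < |s − 2| < δ forces both bounds, so |(3s - 9)/(s - 5) − 1| < ε.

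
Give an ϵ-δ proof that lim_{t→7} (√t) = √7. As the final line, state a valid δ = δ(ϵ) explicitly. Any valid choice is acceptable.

δ = min(7, √7·ϵ)

Let ϵ > 0 be given. We want δ > 0 such that 0 < |t − 7| < δ implies |√t − √7| < ϵ.
Multiplying by the conjugate, |√t − √7| = |t − 7|/(√t + √7).
Restrict δ ≤ 7 so that |t − 7| < 7 forces t > 0, and then √t + √7 > √7.
Hence |√t − √7| < |t − 7|/√7, which is < ϵ once |t − 7| < √7·ϵ.
Take δ = min(7, √7·ϵ). If 0 < |t − 7| < δ then t > 0 and |√t − √7| < |t − 7|/√7 < ϵ.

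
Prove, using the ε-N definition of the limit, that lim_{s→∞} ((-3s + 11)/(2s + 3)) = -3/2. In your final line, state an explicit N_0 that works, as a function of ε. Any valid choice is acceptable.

Fix ε > 0. We seek N_0 > 0 such that s > N_0 implies |(-3s + 11)/(2s + 3) + 3/2| < ε.
(-3s + 11)/(2s + 3) + 3/2 = (2(-3s + 11) − (-3)(2s + 3)) / (2(2s + 3)) = 31/(2(2s + 3)).
For s > 0 we have 2s + 3 > 2s, so |(-3s + 11)/(2s + 3) + 3/2| = 31/(2(2s + 3)) < 31/(2·2s) = (31/4)/s.
Thus |(-3s + 11)/(2s + 3) + 3/2| < ε whenever s > (31/4)/ε.
Take N_0 = (31/4)/ε. If s > N_0 then |(-3s + 11)/(2s + 3) + 3/2| < (31/4)/s < ε.

N_0 = (31/4)/ε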